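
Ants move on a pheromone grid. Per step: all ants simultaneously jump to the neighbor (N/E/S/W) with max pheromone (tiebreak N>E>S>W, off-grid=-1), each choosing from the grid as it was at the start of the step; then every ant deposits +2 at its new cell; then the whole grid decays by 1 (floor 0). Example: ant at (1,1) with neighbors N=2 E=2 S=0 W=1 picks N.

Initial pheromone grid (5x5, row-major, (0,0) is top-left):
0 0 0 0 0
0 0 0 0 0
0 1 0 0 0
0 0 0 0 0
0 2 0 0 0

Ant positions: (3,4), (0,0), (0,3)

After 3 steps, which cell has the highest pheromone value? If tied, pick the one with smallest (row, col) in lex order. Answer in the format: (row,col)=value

Answer: (0,4)=3

Derivation:
Step 1: ant0:(3,4)->N->(2,4) | ant1:(0,0)->E->(0,1) | ant2:(0,3)->E->(0,4)
  grid max=1 at (0,1)
Step 2: ant0:(2,4)->N->(1,4) | ant1:(0,1)->E->(0,2) | ant2:(0,4)->S->(1,4)
  grid max=3 at (1,4)
Step 3: ant0:(1,4)->N->(0,4) | ant1:(0,2)->E->(0,3) | ant2:(1,4)->N->(0,4)
  grid max=3 at (0,4)
Final grid:
  0 0 0 1 3
  0 0 0 0 2
  0 0 0 0 0
  0 0 0 0 0
  0 0 0 0 0
Max pheromone 3 at (0,4)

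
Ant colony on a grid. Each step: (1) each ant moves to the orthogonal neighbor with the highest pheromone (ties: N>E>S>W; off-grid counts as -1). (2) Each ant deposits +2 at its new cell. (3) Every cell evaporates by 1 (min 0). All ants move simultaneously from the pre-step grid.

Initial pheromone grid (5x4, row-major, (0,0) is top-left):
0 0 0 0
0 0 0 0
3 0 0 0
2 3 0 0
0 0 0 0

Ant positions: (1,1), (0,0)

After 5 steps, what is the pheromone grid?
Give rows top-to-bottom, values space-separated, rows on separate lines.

After step 1: ants at (0,1),(0,1)
  0 3 0 0
  0 0 0 0
  2 0 0 0
  1 2 0 0
  0 0 0 0
After step 2: ants at (0,2),(0,2)
  0 2 3 0
  0 0 0 0
  1 0 0 0
  0 1 0 0
  0 0 0 0
After step 3: ants at (0,1),(0,1)
  0 5 2 0
  0 0 0 0
  0 0 0 0
  0 0 0 0
  0 0 0 0
After step 4: ants at (0,2),(0,2)
  0 4 5 0
  0 0 0 0
  0 0 0 0
  0 0 0 0
  0 0 0 0
After step 5: ants at (0,1),(0,1)
  0 7 4 0
  0 0 0 0
  0 0 0 0
  0 0 0 0
  0 0 0 0

0 7 4 0
0 0 0 0
0 0 0 0
0 0 0 0
0 0 0 0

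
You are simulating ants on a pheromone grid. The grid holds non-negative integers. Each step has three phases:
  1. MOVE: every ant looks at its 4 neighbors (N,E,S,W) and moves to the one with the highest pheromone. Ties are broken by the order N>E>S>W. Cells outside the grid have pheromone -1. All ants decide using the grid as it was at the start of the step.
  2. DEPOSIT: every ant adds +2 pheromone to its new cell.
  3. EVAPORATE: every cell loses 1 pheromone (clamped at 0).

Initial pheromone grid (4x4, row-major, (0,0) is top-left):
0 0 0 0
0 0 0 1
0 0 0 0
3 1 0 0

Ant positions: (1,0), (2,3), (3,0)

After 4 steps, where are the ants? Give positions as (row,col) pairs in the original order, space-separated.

Step 1: ant0:(1,0)->N->(0,0) | ant1:(2,3)->N->(1,3) | ant2:(3,0)->E->(3,1)
  grid max=2 at (1,3)
Step 2: ant0:(0,0)->E->(0,1) | ant1:(1,3)->N->(0,3) | ant2:(3,1)->W->(3,0)
  grid max=3 at (3,0)
Step 3: ant0:(0,1)->E->(0,2) | ant1:(0,3)->S->(1,3) | ant2:(3,0)->E->(3,1)
  grid max=2 at (1,3)
Step 4: ant0:(0,2)->E->(0,3) | ant1:(1,3)->N->(0,3) | ant2:(3,1)->W->(3,0)
  grid max=3 at (0,3)

(0,3) (0,3) (3,0)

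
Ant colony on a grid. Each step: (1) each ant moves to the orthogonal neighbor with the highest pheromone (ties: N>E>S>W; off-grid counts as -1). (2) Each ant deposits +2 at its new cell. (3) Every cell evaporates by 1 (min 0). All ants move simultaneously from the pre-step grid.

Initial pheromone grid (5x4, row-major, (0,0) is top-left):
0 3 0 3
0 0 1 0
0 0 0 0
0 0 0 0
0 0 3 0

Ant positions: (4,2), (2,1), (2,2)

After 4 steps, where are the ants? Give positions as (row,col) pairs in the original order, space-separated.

Step 1: ant0:(4,2)->N->(3,2) | ant1:(2,1)->N->(1,1) | ant2:(2,2)->N->(1,2)
  grid max=2 at (0,1)
Step 2: ant0:(3,2)->S->(4,2) | ant1:(1,1)->N->(0,1) | ant2:(1,2)->W->(1,1)
  grid max=3 at (0,1)
Step 3: ant0:(4,2)->N->(3,2) | ant1:(0,1)->S->(1,1) | ant2:(1,1)->N->(0,1)
  grid max=4 at (0,1)
Step 4: ant0:(3,2)->S->(4,2) | ant1:(1,1)->N->(0,1) | ant2:(0,1)->S->(1,1)
  grid max=5 at (0,1)

(4,2) (0,1) (1,1)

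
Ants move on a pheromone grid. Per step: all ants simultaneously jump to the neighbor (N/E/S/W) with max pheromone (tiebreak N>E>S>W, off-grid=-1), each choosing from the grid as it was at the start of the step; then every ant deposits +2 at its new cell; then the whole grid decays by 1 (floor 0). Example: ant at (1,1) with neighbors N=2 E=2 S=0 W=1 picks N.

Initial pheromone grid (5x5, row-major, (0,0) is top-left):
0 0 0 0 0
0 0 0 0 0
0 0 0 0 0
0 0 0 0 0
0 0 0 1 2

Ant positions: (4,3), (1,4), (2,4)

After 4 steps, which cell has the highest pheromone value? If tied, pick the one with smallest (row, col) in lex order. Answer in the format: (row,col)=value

Step 1: ant0:(4,3)->E->(4,4) | ant1:(1,4)->N->(0,4) | ant2:(2,4)->N->(1,4)
  grid max=3 at (4,4)
Step 2: ant0:(4,4)->N->(3,4) | ant1:(0,4)->S->(1,4) | ant2:(1,4)->N->(0,4)
  grid max=2 at (0,4)
Step 3: ant0:(3,4)->S->(4,4) | ant1:(1,4)->N->(0,4) | ant2:(0,4)->S->(1,4)
  grid max=3 at (0,4)
Step 4: ant0:(4,4)->N->(3,4) | ant1:(0,4)->S->(1,4) | ant2:(1,4)->N->(0,4)
  grid max=4 at (0,4)
Final grid:
  0 0 0 0 4
  0 0 0 0 4
  0 0 0 0 0
  0 0 0 0 1
  0 0 0 0 2
Max pheromone 4 at (0,4)

Answer: (0,4)=4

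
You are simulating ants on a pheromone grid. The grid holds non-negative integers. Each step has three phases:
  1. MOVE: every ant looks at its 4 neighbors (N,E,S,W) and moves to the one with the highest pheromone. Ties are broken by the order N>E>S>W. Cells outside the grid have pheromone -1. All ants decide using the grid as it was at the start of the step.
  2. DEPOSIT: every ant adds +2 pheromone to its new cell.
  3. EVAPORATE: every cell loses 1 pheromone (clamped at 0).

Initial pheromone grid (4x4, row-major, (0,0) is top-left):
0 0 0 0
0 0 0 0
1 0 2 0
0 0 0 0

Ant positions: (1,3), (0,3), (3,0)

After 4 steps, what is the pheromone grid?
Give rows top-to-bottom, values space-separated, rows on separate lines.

After step 1: ants at (0,3),(1,3),(2,0)
  0 0 0 1
  0 0 0 1
  2 0 1 0
  0 0 0 0
After step 2: ants at (1,3),(0,3),(1,0)
  0 0 0 2
  1 0 0 2
  1 0 0 0
  0 0 0 0
After step 3: ants at (0,3),(1,3),(2,0)
  0 0 0 3
  0 0 0 3
  2 0 0 0
  0 0 0 0
After step 4: ants at (1,3),(0,3),(1,0)
  0 0 0 4
  1 0 0 4
  1 0 0 0
  0 0 0 0

0 0 0 4
1 0 0 4
1 0 0 0
0 0 0 0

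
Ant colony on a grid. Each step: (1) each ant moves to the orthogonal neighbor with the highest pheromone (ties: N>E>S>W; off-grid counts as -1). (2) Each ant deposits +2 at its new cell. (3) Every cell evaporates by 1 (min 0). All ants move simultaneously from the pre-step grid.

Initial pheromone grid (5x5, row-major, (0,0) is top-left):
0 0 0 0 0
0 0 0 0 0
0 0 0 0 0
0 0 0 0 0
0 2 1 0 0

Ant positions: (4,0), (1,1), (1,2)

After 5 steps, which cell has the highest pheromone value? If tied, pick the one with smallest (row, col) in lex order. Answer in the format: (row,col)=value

Answer: (0,1)=5

Derivation:
Step 1: ant0:(4,0)->E->(4,1) | ant1:(1,1)->N->(0,1) | ant2:(1,2)->N->(0,2)
  grid max=3 at (4,1)
Step 2: ant0:(4,1)->N->(3,1) | ant1:(0,1)->E->(0,2) | ant2:(0,2)->W->(0,1)
  grid max=2 at (0,1)
Step 3: ant0:(3,1)->S->(4,1) | ant1:(0,2)->W->(0,1) | ant2:(0,1)->E->(0,2)
  grid max=3 at (0,1)
Step 4: ant0:(4,1)->N->(3,1) | ant1:(0,1)->E->(0,2) | ant2:(0,2)->W->(0,1)
  grid max=4 at (0,1)
Step 5: ant0:(3,1)->S->(4,1) | ant1:(0,2)->W->(0,1) | ant2:(0,1)->E->(0,2)
  grid max=5 at (0,1)
Final grid:
  0 5 5 0 0
  0 0 0 0 0
  0 0 0 0 0
  0 0 0 0 0
  0 3 0 0 0
Max pheromone 5 at (0,1)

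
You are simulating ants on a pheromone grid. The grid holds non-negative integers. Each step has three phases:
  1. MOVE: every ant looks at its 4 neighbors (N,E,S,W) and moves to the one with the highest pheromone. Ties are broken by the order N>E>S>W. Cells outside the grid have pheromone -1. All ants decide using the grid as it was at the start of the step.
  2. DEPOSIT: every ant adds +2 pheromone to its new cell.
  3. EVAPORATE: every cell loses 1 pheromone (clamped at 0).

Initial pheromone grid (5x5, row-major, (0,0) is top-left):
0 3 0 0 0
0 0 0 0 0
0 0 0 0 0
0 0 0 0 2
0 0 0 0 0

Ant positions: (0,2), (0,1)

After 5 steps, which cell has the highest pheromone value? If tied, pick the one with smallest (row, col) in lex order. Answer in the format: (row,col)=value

Answer: (0,1)=8

Derivation:
Step 1: ant0:(0,2)->W->(0,1) | ant1:(0,1)->E->(0,2)
  grid max=4 at (0,1)
Step 2: ant0:(0,1)->E->(0,2) | ant1:(0,2)->W->(0,1)
  grid max=5 at (0,1)
Step 3: ant0:(0,2)->W->(0,1) | ant1:(0,1)->E->(0,2)
  grid max=6 at (0,1)
Step 4: ant0:(0,1)->E->(0,2) | ant1:(0,2)->W->(0,1)
  grid max=7 at (0,1)
Step 5: ant0:(0,2)->W->(0,1) | ant1:(0,1)->E->(0,2)
  grid max=8 at (0,1)
Final grid:
  0 8 5 0 0
  0 0 0 0 0
  0 0 0 0 0
  0 0 0 0 0
  0 0 0 0 0
Max pheromone 8 at (0,1)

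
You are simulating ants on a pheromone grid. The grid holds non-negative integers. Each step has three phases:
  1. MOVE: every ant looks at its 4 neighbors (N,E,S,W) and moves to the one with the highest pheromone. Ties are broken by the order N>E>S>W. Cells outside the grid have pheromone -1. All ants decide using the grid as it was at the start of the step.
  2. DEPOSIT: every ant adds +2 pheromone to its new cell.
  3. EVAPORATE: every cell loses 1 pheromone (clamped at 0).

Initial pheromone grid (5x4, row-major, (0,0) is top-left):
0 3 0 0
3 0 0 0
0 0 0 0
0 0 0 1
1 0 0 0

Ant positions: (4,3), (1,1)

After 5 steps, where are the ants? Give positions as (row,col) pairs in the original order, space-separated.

Step 1: ant0:(4,3)->N->(3,3) | ant1:(1,1)->N->(0,1)
  grid max=4 at (0,1)
Step 2: ant0:(3,3)->N->(2,3) | ant1:(0,1)->E->(0,2)
  grid max=3 at (0,1)
Step 3: ant0:(2,3)->S->(3,3) | ant1:(0,2)->W->(0,1)
  grid max=4 at (0,1)
Step 4: ant0:(3,3)->N->(2,3) | ant1:(0,1)->E->(0,2)
  grid max=3 at (0,1)
Step 5: ant0:(2,3)->S->(3,3) | ant1:(0,2)->W->(0,1)
  grid max=4 at (0,1)

(3,3) (0,1)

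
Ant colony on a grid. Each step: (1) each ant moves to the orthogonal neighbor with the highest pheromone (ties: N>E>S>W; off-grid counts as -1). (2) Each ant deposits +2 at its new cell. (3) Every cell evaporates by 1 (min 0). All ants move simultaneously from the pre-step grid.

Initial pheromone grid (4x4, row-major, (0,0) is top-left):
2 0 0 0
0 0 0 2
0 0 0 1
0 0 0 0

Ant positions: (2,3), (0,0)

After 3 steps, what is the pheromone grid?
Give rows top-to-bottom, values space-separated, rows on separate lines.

After step 1: ants at (1,3),(0,1)
  1 1 0 0
  0 0 0 3
  0 0 0 0
  0 0 0 0
After step 2: ants at (0,3),(0,0)
  2 0 0 1
  0 0 0 2
  0 0 0 0
  0 0 0 0
After step 3: ants at (1,3),(0,1)
  1 1 0 0
  0 0 0 3
  0 0 0 0
  0 0 0 0

1 1 0 0
0 0 0 3
0 0 0 0
0 0 0 0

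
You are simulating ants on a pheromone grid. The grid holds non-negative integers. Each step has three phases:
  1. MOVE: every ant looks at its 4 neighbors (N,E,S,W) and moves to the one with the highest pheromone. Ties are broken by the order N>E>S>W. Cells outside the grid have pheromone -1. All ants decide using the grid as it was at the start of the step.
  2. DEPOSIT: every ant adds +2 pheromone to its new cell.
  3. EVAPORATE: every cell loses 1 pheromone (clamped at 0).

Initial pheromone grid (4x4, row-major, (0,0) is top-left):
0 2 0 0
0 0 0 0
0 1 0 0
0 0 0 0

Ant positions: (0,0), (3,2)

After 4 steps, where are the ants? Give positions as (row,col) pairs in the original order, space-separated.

Step 1: ant0:(0,0)->E->(0,1) | ant1:(3,2)->N->(2,2)
  grid max=3 at (0,1)
Step 2: ant0:(0,1)->E->(0,2) | ant1:(2,2)->N->(1,2)
  grid max=2 at (0,1)
Step 3: ant0:(0,2)->W->(0,1) | ant1:(1,2)->N->(0,2)
  grid max=3 at (0,1)
Step 4: ant0:(0,1)->E->(0,2) | ant1:(0,2)->W->(0,1)
  grid max=4 at (0,1)

(0,2) (0,1)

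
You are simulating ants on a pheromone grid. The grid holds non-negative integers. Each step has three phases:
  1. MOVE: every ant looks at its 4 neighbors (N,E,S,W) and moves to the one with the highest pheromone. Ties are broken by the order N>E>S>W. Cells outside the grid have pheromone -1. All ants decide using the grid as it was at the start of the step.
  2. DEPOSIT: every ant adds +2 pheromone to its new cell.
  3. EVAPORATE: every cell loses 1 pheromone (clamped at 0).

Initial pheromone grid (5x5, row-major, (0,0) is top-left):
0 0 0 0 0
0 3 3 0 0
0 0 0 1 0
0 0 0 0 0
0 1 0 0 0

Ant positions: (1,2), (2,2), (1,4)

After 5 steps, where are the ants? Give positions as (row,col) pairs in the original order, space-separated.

Step 1: ant0:(1,2)->W->(1,1) | ant1:(2,2)->N->(1,2) | ant2:(1,4)->N->(0,4)
  grid max=4 at (1,1)
Step 2: ant0:(1,1)->E->(1,2) | ant1:(1,2)->W->(1,1) | ant2:(0,4)->S->(1,4)
  grid max=5 at (1,1)
Step 3: ant0:(1,2)->W->(1,1) | ant1:(1,1)->E->(1,2) | ant2:(1,4)->N->(0,4)
  grid max=6 at (1,1)
Step 4: ant0:(1,1)->E->(1,2) | ant1:(1,2)->W->(1,1) | ant2:(0,4)->S->(1,4)
  grid max=7 at (1,1)
Step 5: ant0:(1,2)->W->(1,1) | ant1:(1,1)->E->(1,2) | ant2:(1,4)->N->(0,4)
  grid max=8 at (1,1)

(1,1) (1,2) (0,4)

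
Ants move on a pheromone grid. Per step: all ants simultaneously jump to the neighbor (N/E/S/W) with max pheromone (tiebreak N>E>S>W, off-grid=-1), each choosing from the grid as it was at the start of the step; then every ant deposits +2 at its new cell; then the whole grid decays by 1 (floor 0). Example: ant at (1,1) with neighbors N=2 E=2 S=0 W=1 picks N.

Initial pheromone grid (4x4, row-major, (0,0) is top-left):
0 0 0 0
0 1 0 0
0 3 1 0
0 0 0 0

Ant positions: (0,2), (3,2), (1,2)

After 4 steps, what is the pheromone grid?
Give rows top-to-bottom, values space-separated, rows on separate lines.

After step 1: ants at (0,3),(2,2),(2,2)
  0 0 0 1
  0 0 0 0
  0 2 4 0
  0 0 0 0
After step 2: ants at (1,3),(2,1),(2,1)
  0 0 0 0
  0 0 0 1
  0 5 3 0
  0 0 0 0
After step 3: ants at (0,3),(2,2),(2,2)
  0 0 0 1
  0 0 0 0
  0 4 6 0
  0 0 0 0
After step 4: ants at (1,3),(2,1),(2,1)
  0 0 0 0
  0 0 0 1
  0 7 5 0
  0 0 0 0

0 0 0 0
0 0 0 1
0 7 5 0
0 0 0 0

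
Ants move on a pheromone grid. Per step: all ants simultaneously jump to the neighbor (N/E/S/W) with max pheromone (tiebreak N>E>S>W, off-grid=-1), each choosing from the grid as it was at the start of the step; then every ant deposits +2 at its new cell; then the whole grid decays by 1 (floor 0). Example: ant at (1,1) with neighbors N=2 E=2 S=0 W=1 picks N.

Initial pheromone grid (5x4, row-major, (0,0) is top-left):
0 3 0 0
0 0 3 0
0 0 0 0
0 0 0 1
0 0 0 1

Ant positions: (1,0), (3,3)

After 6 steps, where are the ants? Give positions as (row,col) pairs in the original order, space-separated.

Step 1: ant0:(1,0)->N->(0,0) | ant1:(3,3)->S->(4,3)
  grid max=2 at (0,1)
Step 2: ant0:(0,0)->E->(0,1) | ant1:(4,3)->N->(3,3)
  grid max=3 at (0,1)
Step 3: ant0:(0,1)->E->(0,2) | ant1:(3,3)->S->(4,3)
  grid max=2 at (0,1)
Step 4: ant0:(0,2)->W->(0,1) | ant1:(4,3)->N->(3,3)
  grid max=3 at (0,1)
Step 5: ant0:(0,1)->E->(0,2) | ant1:(3,3)->S->(4,3)
  grid max=2 at (0,1)
Step 6: ant0:(0,2)->W->(0,1) | ant1:(4,3)->N->(3,3)
  grid max=3 at (0,1)

(0,1) (3,3)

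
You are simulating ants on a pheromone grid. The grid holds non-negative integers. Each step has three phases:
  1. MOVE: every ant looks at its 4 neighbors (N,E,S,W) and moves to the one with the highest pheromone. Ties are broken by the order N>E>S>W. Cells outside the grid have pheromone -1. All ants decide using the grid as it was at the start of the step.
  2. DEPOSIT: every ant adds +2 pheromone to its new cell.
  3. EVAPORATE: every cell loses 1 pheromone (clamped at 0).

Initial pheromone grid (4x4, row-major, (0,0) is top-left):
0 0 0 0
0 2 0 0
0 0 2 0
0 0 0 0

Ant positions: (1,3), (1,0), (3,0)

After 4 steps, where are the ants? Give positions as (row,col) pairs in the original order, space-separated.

Step 1: ant0:(1,3)->N->(0,3) | ant1:(1,0)->E->(1,1) | ant2:(3,0)->N->(2,0)
  grid max=3 at (1,1)
Step 2: ant0:(0,3)->S->(1,3) | ant1:(1,1)->N->(0,1) | ant2:(2,0)->N->(1,0)
  grid max=2 at (1,1)
Step 3: ant0:(1,3)->N->(0,3) | ant1:(0,1)->S->(1,1) | ant2:(1,0)->E->(1,1)
  grid max=5 at (1,1)
Step 4: ant0:(0,3)->S->(1,3) | ant1:(1,1)->N->(0,1) | ant2:(1,1)->N->(0,1)
  grid max=4 at (1,1)

(1,3) (0,1) (0,1)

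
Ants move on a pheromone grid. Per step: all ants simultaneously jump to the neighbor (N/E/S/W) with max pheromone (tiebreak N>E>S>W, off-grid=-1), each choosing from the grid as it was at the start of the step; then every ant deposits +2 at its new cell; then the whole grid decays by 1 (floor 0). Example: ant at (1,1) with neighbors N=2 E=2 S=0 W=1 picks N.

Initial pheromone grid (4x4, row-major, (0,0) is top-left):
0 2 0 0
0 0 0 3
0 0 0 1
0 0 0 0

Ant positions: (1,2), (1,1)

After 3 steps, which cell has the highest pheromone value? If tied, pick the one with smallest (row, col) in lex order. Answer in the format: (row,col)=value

Step 1: ant0:(1,2)->E->(1,3) | ant1:(1,1)->N->(0,1)
  grid max=4 at (1,3)
Step 2: ant0:(1,3)->N->(0,3) | ant1:(0,1)->E->(0,2)
  grid max=3 at (1,3)
Step 3: ant0:(0,3)->S->(1,3) | ant1:(0,2)->W->(0,1)
  grid max=4 at (1,3)
Final grid:
  0 3 0 0
  0 0 0 4
  0 0 0 0
  0 0 0 0
Max pheromone 4 at (1,3)

Answer: (1,3)=4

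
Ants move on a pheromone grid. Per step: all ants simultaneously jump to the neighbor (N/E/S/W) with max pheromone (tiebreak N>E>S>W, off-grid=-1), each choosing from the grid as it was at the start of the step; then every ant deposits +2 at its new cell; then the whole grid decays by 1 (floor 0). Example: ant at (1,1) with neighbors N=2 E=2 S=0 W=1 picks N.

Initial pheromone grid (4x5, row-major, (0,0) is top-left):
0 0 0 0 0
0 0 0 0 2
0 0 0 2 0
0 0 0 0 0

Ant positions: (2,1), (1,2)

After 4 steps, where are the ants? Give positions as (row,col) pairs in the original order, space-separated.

Step 1: ant0:(2,1)->N->(1,1) | ant1:(1,2)->N->(0,2)
  grid max=1 at (0,2)
Step 2: ant0:(1,1)->N->(0,1) | ant1:(0,2)->E->(0,3)
  grid max=1 at (0,1)
Step 3: ant0:(0,1)->E->(0,2) | ant1:(0,3)->E->(0,4)
  grid max=1 at (0,2)
Step 4: ant0:(0,2)->E->(0,3) | ant1:(0,4)->S->(1,4)
  grid max=1 at (0,3)

(0,3) (1,4)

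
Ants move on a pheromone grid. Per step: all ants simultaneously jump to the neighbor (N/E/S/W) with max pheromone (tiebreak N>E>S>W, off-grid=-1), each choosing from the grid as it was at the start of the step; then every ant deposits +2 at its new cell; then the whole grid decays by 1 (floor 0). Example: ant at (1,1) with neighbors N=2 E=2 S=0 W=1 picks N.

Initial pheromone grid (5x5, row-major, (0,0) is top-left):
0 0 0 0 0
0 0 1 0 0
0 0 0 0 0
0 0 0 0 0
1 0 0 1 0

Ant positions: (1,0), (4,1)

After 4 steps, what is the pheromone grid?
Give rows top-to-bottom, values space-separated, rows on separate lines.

After step 1: ants at (0,0),(4,0)
  1 0 0 0 0
  0 0 0 0 0
  0 0 0 0 0
  0 0 0 0 0
  2 0 0 0 0
After step 2: ants at (0,1),(3,0)
  0 1 0 0 0
  0 0 0 0 0
  0 0 0 0 0
  1 0 0 0 0
  1 0 0 0 0
After step 3: ants at (0,2),(4,0)
  0 0 1 0 0
  0 0 0 0 0
  0 0 0 0 0
  0 0 0 0 0
  2 0 0 0 0
After step 4: ants at (0,3),(3,0)
  0 0 0 1 0
  0 0 0 0 0
  0 0 0 0 0
  1 0 0 0 0
  1 0 0 0 0

0 0 0 1 0
0 0 0 0 0
0 0 0 0 0
1 0 0 0 0
1 0 0 0 0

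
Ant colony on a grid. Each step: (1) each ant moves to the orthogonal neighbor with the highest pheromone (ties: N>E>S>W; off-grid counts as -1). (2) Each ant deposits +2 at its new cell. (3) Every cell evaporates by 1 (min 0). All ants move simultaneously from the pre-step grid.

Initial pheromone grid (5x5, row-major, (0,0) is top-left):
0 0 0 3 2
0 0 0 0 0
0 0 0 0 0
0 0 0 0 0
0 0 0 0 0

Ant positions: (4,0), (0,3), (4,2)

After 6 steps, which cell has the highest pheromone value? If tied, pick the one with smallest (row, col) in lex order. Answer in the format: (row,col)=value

Step 1: ant0:(4,0)->N->(3,0) | ant1:(0,3)->E->(0,4) | ant2:(4,2)->N->(3,2)
  grid max=3 at (0,4)
Step 2: ant0:(3,0)->N->(2,0) | ant1:(0,4)->W->(0,3) | ant2:(3,2)->N->(2,2)
  grid max=3 at (0,3)
Step 3: ant0:(2,0)->N->(1,0) | ant1:(0,3)->E->(0,4) | ant2:(2,2)->N->(1,2)
  grid max=3 at (0,4)
Step 4: ant0:(1,0)->N->(0,0) | ant1:(0,4)->W->(0,3) | ant2:(1,2)->N->(0,2)
  grid max=3 at (0,3)
Step 5: ant0:(0,0)->E->(0,1) | ant1:(0,3)->E->(0,4) | ant2:(0,2)->E->(0,3)
  grid max=4 at (0,3)
Step 6: ant0:(0,1)->E->(0,2) | ant1:(0,4)->W->(0,3) | ant2:(0,3)->E->(0,4)
  grid max=5 at (0,3)
Final grid:
  0 0 1 5 4
  0 0 0 0 0
  0 0 0 0 0
  0 0 0 0 0
  0 0 0 0 0
Max pheromone 5 at (0,3)

Answer: (0,3)=5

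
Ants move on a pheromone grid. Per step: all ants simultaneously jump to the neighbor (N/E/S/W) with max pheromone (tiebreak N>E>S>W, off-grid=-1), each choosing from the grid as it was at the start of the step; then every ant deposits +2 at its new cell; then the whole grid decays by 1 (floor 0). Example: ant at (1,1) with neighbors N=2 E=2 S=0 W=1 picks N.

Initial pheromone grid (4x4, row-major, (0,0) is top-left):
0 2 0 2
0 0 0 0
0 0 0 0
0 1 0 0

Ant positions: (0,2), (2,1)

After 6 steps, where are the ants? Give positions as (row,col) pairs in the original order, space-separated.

Step 1: ant0:(0,2)->E->(0,3) | ant1:(2,1)->S->(3,1)
  grid max=3 at (0,3)
Step 2: ant0:(0,3)->S->(1,3) | ant1:(3,1)->N->(2,1)
  grid max=2 at (0,3)
Step 3: ant0:(1,3)->N->(0,3) | ant1:(2,1)->S->(3,1)
  grid max=3 at (0,3)
Step 4: ant0:(0,3)->S->(1,3) | ant1:(3,1)->N->(2,1)
  grid max=2 at (0,3)
Step 5: ant0:(1,3)->N->(0,3) | ant1:(2,1)->S->(3,1)
  grid max=3 at (0,3)
Step 6: ant0:(0,3)->S->(1,3) | ant1:(3,1)->N->(2,1)
  grid max=2 at (0,3)

(1,3) (2,1)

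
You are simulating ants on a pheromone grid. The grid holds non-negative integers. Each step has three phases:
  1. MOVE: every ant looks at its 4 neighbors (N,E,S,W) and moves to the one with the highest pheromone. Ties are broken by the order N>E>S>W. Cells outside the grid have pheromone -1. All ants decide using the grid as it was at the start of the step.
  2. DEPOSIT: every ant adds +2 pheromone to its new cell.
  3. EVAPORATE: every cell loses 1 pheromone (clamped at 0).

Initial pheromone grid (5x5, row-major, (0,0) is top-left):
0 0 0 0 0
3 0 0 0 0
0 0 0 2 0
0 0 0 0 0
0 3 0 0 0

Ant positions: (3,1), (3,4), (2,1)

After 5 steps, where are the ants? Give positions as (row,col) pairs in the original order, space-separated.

Step 1: ant0:(3,1)->S->(4,1) | ant1:(3,4)->N->(2,4) | ant2:(2,1)->N->(1,1)
  grid max=4 at (4,1)
Step 2: ant0:(4,1)->N->(3,1) | ant1:(2,4)->W->(2,3) | ant2:(1,1)->W->(1,0)
  grid max=3 at (1,0)
Step 3: ant0:(3,1)->S->(4,1) | ant1:(2,3)->N->(1,3) | ant2:(1,0)->N->(0,0)
  grid max=4 at (4,1)
Step 4: ant0:(4,1)->N->(3,1) | ant1:(1,3)->S->(2,3) | ant2:(0,0)->S->(1,0)
  grid max=3 at (1,0)
Step 5: ant0:(3,1)->S->(4,1) | ant1:(2,3)->N->(1,3) | ant2:(1,0)->N->(0,0)
  grid max=4 at (4,1)

(4,1) (1,3) (0,0)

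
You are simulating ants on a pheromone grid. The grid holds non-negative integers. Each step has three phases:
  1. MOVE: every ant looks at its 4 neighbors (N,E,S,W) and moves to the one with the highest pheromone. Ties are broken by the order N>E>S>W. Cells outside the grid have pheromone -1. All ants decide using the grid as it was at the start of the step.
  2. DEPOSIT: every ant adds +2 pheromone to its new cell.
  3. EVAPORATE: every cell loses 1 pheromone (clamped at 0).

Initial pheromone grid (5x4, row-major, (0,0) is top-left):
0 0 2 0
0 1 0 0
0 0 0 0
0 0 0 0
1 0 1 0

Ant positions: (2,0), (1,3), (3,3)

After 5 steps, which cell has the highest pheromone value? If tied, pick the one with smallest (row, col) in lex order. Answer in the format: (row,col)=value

Answer: (0,3)=7

Derivation:
Step 1: ant0:(2,0)->N->(1,0) | ant1:(1,3)->N->(0,3) | ant2:(3,3)->N->(2,3)
  grid max=1 at (0,2)
Step 2: ant0:(1,0)->N->(0,0) | ant1:(0,3)->W->(0,2) | ant2:(2,3)->N->(1,3)
  grid max=2 at (0,2)
Step 3: ant0:(0,0)->E->(0,1) | ant1:(0,2)->E->(0,3) | ant2:(1,3)->N->(0,3)
  grid max=3 at (0,3)
Step 4: ant0:(0,1)->E->(0,2) | ant1:(0,3)->W->(0,2) | ant2:(0,3)->W->(0,2)
  grid max=6 at (0,2)
Step 5: ant0:(0,2)->E->(0,3) | ant1:(0,2)->E->(0,3) | ant2:(0,2)->E->(0,3)
  grid max=7 at (0,3)
Final grid:
  0 0 5 7
  0 0 0 0
  0 0 0 0
  0 0 0 0
  0 0 0 0
Max pheromone 7 at (0,3)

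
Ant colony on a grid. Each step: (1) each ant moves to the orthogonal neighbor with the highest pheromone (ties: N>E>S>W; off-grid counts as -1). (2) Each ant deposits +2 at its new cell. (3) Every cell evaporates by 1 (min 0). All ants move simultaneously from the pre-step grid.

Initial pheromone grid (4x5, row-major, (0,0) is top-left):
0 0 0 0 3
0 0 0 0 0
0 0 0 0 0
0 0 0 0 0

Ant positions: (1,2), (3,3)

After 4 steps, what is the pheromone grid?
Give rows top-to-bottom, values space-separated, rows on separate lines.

After step 1: ants at (0,2),(2,3)
  0 0 1 0 2
  0 0 0 0 0
  0 0 0 1 0
  0 0 0 0 0
After step 2: ants at (0,3),(1,3)
  0 0 0 1 1
  0 0 0 1 0
  0 0 0 0 0
  0 0 0 0 0
After step 3: ants at (0,4),(0,3)
  0 0 0 2 2
  0 0 0 0 0
  0 0 0 0 0
  0 0 0 0 0
After step 4: ants at (0,3),(0,4)
  0 0 0 3 3
  0 0 0 0 0
  0 0 0 0 0
  0 0 0 0 0

0 0 0 3 3
0 0 0 0 0
0 0 0 0 0
0 0 0 0 0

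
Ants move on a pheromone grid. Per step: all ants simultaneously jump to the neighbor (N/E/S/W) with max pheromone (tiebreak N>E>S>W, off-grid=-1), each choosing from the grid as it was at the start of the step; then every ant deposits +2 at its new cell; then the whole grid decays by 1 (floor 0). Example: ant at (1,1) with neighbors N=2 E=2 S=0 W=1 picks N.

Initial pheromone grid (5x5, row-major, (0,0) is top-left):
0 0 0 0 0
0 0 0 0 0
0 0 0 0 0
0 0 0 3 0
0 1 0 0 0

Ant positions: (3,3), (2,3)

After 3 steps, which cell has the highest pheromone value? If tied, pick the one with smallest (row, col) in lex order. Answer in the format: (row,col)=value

Step 1: ant0:(3,3)->N->(2,3) | ant1:(2,3)->S->(3,3)
  grid max=4 at (3,3)
Step 2: ant0:(2,3)->S->(3,3) | ant1:(3,3)->N->(2,3)
  grid max=5 at (3,3)
Step 3: ant0:(3,3)->N->(2,3) | ant1:(2,3)->S->(3,3)
  grid max=6 at (3,3)
Final grid:
  0 0 0 0 0
  0 0 0 0 0
  0 0 0 3 0
  0 0 0 6 0
  0 0 0 0 0
Max pheromone 6 at (3,3)

Answer: (3,3)=6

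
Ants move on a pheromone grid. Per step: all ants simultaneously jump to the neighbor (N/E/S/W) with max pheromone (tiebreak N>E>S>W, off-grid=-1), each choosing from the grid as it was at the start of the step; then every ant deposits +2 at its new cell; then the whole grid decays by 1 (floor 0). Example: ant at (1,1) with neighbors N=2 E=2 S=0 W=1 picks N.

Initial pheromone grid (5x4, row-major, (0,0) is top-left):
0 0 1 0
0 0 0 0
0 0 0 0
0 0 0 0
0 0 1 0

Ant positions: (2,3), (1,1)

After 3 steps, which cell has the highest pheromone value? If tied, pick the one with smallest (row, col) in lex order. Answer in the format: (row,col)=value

Step 1: ant0:(2,3)->N->(1,3) | ant1:(1,1)->N->(0,1)
  grid max=1 at (0,1)
Step 2: ant0:(1,3)->N->(0,3) | ant1:(0,1)->E->(0,2)
  grid max=1 at (0,2)
Step 3: ant0:(0,3)->W->(0,2) | ant1:(0,2)->E->(0,3)
  grid max=2 at (0,2)
Final grid:
  0 0 2 2
  0 0 0 0
  0 0 0 0
  0 0 0 0
  0 0 0 0
Max pheromone 2 at (0,2)

Answer: (0,2)=2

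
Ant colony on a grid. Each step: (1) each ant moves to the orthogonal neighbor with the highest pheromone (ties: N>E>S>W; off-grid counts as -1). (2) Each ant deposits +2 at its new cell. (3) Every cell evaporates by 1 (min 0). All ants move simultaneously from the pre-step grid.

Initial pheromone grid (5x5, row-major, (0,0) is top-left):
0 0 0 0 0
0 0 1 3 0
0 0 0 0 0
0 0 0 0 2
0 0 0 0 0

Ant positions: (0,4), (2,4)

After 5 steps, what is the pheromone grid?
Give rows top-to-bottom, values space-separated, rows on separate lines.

After step 1: ants at (1,4),(3,4)
  0 0 0 0 0
  0 0 0 2 1
  0 0 0 0 0
  0 0 0 0 3
  0 0 0 0 0
After step 2: ants at (1,3),(2,4)
  0 0 0 0 0
  0 0 0 3 0
  0 0 0 0 1
  0 0 0 0 2
  0 0 0 0 0
After step 3: ants at (0,3),(3,4)
  0 0 0 1 0
  0 0 0 2 0
  0 0 0 0 0
  0 0 0 0 3
  0 0 0 0 0
After step 4: ants at (1,3),(2,4)
  0 0 0 0 0
  0 0 0 3 0
  0 0 0 0 1
  0 0 0 0 2
  0 0 0 0 0
After step 5: ants at (0,3),(3,4)
  0 0 0 1 0
  0 0 0 2 0
  0 0 0 0 0
  0 0 0 0 3
  0 0 0 0 0

0 0 0 1 0
0 0 0 2 0
0 0 0 0 0
0 0 0 0 3
0 0 0 0 0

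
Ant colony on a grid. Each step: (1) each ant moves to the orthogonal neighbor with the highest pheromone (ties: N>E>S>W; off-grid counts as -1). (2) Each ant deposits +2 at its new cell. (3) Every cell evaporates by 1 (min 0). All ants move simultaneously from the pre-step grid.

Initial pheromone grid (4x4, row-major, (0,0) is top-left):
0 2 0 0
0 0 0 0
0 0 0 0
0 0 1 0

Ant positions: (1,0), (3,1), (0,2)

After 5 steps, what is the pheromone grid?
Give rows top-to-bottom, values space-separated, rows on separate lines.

After step 1: ants at (0,0),(3,2),(0,1)
  1 3 0 0
  0 0 0 0
  0 0 0 0
  0 0 2 0
After step 2: ants at (0,1),(2,2),(0,0)
  2 4 0 0
  0 0 0 0
  0 0 1 0
  0 0 1 0
After step 3: ants at (0,0),(3,2),(0,1)
  3 5 0 0
  0 0 0 0
  0 0 0 0
  0 0 2 0
After step 4: ants at (0,1),(2,2),(0,0)
  4 6 0 0
  0 0 0 0
  0 0 1 0
  0 0 1 0
After step 5: ants at (0,0),(3,2),(0,1)
  5 7 0 0
  0 0 0 0
  0 0 0 0
  0 0 2 0

5 7 0 0
0 0 0 0
0 0 0 0
0 0 2 0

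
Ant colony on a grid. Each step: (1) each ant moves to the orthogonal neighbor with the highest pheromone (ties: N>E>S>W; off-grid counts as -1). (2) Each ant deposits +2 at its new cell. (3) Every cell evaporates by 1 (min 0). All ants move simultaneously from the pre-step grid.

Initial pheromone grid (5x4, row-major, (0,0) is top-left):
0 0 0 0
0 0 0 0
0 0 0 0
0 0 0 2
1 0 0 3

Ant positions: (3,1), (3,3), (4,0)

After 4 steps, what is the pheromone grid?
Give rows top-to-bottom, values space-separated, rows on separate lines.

After step 1: ants at (2,1),(4,3),(3,0)
  0 0 0 0
  0 0 0 0
  0 1 0 0
  1 0 0 1
  0 0 0 4
After step 2: ants at (1,1),(3,3),(2,0)
  0 0 0 0
  0 1 0 0
  1 0 0 0
  0 0 0 2
  0 0 0 3
After step 3: ants at (0,1),(4,3),(1,0)
  0 1 0 0
  1 0 0 0
  0 0 0 0
  0 0 0 1
  0 0 0 4
After step 4: ants at (0,2),(3,3),(0,0)
  1 0 1 0
  0 0 0 0
  0 0 0 0
  0 0 0 2
  0 0 0 3

1 0 1 0
0 0 0 0
0 0 0 0
0 0 0 2
0 0 0 3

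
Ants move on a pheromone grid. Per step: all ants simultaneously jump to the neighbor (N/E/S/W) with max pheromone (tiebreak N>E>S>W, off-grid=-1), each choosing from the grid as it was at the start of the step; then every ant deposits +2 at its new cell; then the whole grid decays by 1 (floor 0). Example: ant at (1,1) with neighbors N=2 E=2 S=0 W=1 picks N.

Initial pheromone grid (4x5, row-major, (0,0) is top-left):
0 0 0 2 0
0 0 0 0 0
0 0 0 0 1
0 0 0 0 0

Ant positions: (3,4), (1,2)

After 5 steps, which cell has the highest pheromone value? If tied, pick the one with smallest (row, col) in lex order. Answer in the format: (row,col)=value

Answer: (2,4)=2

Derivation:
Step 1: ant0:(3,4)->N->(2,4) | ant1:(1,2)->N->(0,2)
  grid max=2 at (2,4)
Step 2: ant0:(2,4)->N->(1,4) | ant1:(0,2)->E->(0,3)
  grid max=2 at (0,3)
Step 3: ant0:(1,4)->S->(2,4) | ant1:(0,3)->E->(0,4)
  grid max=2 at (2,4)
Step 4: ant0:(2,4)->N->(1,4) | ant1:(0,4)->W->(0,3)
  grid max=2 at (0,3)
Step 5: ant0:(1,4)->S->(2,4) | ant1:(0,3)->E->(0,4)
  grid max=2 at (2,4)
Final grid:
  0 0 0 1 1
  0 0 0 0 0
  0 0 0 0 2
  0 0 0 0 0
Max pheromone 2 at (2,4)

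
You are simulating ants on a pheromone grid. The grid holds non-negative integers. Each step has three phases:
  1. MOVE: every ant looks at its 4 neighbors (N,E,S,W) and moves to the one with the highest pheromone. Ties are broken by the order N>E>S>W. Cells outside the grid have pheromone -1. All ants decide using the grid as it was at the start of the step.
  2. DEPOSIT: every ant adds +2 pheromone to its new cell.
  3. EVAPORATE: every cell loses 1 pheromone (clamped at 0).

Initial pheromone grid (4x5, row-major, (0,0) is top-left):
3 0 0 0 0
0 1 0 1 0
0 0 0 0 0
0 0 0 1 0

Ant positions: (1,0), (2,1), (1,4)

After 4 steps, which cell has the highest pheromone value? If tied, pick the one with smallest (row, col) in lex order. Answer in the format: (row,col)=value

Answer: (0,0)=5

Derivation:
Step 1: ant0:(1,0)->N->(0,0) | ant1:(2,1)->N->(1,1) | ant2:(1,4)->W->(1,3)
  grid max=4 at (0,0)
Step 2: ant0:(0,0)->E->(0,1) | ant1:(1,1)->N->(0,1) | ant2:(1,3)->N->(0,3)
  grid max=3 at (0,0)
Step 3: ant0:(0,1)->W->(0,0) | ant1:(0,1)->W->(0,0) | ant2:(0,3)->S->(1,3)
  grid max=6 at (0,0)
Step 4: ant0:(0,0)->E->(0,1) | ant1:(0,0)->E->(0,1) | ant2:(1,3)->N->(0,3)
  grid max=5 at (0,0)
Final grid:
  5 5 0 1 0
  0 0 0 1 0
  0 0 0 0 0
  0 0 0 0 0
Max pheromone 5 at (0,0)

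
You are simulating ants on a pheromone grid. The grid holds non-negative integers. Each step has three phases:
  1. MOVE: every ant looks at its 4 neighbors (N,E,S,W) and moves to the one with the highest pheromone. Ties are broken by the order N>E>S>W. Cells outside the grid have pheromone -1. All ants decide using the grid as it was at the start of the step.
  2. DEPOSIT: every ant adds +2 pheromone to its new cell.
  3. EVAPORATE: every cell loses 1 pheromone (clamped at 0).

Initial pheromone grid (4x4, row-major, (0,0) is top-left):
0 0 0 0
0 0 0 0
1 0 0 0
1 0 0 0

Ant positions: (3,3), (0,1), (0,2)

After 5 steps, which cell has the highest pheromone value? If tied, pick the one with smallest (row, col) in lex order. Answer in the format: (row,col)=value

Answer: (0,3)=9

Derivation:
Step 1: ant0:(3,3)->N->(2,3) | ant1:(0,1)->E->(0,2) | ant2:(0,2)->E->(0,3)
  grid max=1 at (0,2)
Step 2: ant0:(2,3)->N->(1,3) | ant1:(0,2)->E->(0,3) | ant2:(0,3)->W->(0,2)
  grid max=2 at (0,2)
Step 3: ant0:(1,3)->N->(0,3) | ant1:(0,3)->W->(0,2) | ant2:(0,2)->E->(0,3)
  grid max=5 at (0,3)
Step 4: ant0:(0,3)->W->(0,2) | ant1:(0,2)->E->(0,3) | ant2:(0,3)->W->(0,2)
  grid max=6 at (0,2)
Step 5: ant0:(0,2)->E->(0,3) | ant1:(0,3)->W->(0,2) | ant2:(0,2)->E->(0,3)
  grid max=9 at (0,3)
Final grid:
  0 0 7 9
  0 0 0 0
  0 0 0 0
  0 0 0 0
Max pheromone 9 at (0,3)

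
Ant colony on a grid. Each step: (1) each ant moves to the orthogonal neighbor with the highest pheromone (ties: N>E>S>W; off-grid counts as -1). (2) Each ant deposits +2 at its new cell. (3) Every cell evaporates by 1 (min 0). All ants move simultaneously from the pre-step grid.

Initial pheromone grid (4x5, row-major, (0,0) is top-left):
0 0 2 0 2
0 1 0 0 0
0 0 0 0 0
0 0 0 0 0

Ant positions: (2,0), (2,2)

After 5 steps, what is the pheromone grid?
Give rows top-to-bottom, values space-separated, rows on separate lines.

After step 1: ants at (1,0),(1,2)
  0 0 1 0 1
  1 0 1 0 0
  0 0 0 0 0
  0 0 0 0 0
After step 2: ants at (0,0),(0,2)
  1 0 2 0 0
  0 0 0 0 0
  0 0 0 0 0
  0 0 0 0 0
After step 3: ants at (0,1),(0,3)
  0 1 1 1 0
  0 0 0 0 0
  0 0 0 0 0
  0 0 0 0 0
After step 4: ants at (0,2),(0,2)
  0 0 4 0 0
  0 0 0 0 0
  0 0 0 0 0
  0 0 0 0 0
After step 5: ants at (0,3),(0,3)
  0 0 3 3 0
  0 0 0 0 0
  0 0 0 0 0
  0 0 0 0 0

0 0 3 3 0
0 0 0 0 0
0 0 0 0 0
0 0 0 0 0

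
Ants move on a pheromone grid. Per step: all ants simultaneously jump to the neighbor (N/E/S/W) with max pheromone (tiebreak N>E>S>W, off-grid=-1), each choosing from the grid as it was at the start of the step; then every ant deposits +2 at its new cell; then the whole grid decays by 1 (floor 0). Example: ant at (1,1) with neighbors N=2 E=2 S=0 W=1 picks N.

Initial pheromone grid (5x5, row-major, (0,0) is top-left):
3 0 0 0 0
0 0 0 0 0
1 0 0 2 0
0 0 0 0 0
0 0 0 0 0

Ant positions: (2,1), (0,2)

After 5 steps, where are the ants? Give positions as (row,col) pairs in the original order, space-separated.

Step 1: ant0:(2,1)->W->(2,0) | ant1:(0,2)->E->(0,3)
  grid max=2 at (0,0)
Step 2: ant0:(2,0)->N->(1,0) | ant1:(0,3)->E->(0,4)
  grid max=1 at (0,0)
Step 3: ant0:(1,0)->N->(0,0) | ant1:(0,4)->S->(1,4)
  grid max=2 at (0,0)
Step 4: ant0:(0,0)->E->(0,1) | ant1:(1,4)->N->(0,4)
  grid max=1 at (0,0)
Step 5: ant0:(0,1)->W->(0,0) | ant1:(0,4)->S->(1,4)
  grid max=2 at (0,0)

(0,0) (1,4)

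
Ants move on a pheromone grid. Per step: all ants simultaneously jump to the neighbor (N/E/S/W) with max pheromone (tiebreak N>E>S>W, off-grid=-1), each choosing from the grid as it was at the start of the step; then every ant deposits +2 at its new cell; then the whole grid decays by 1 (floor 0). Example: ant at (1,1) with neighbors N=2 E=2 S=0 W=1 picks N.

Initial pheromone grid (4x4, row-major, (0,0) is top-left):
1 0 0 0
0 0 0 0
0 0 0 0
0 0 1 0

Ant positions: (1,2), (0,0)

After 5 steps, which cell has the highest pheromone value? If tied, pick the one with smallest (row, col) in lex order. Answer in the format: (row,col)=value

Answer: (0,1)=5

Derivation:
Step 1: ant0:(1,2)->N->(0,2) | ant1:(0,0)->E->(0,1)
  grid max=1 at (0,1)
Step 2: ant0:(0,2)->W->(0,1) | ant1:(0,1)->E->(0,2)
  grid max=2 at (0,1)
Step 3: ant0:(0,1)->E->(0,2) | ant1:(0,2)->W->(0,1)
  grid max=3 at (0,1)
Step 4: ant0:(0,2)->W->(0,1) | ant1:(0,1)->E->(0,2)
  grid max=4 at (0,1)
Step 5: ant0:(0,1)->E->(0,2) | ant1:(0,2)->W->(0,1)
  grid max=5 at (0,1)
Final grid:
  0 5 5 0
  0 0 0 0
  0 0 0 0
  0 0 0 0
Max pheromone 5 at (0,1)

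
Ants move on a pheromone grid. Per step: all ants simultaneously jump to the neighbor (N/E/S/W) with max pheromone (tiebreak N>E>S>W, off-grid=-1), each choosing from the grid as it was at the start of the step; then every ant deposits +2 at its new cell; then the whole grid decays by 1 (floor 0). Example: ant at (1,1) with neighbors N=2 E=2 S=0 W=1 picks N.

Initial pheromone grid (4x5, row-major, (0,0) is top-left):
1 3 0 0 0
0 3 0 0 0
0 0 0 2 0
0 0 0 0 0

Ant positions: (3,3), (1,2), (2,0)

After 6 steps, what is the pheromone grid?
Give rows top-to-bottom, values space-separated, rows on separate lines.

After step 1: ants at (2,3),(1,1),(1,0)
  0 2 0 0 0
  1 4 0 0 0
  0 0 0 3 0
  0 0 0 0 0
After step 2: ants at (1,3),(0,1),(1,1)
  0 3 0 0 0
  0 5 0 1 0
  0 0 0 2 0
  0 0 0 0 0
After step 3: ants at (2,3),(1,1),(0,1)
  0 4 0 0 0
  0 6 0 0 0
  0 0 0 3 0
  0 0 0 0 0
After step 4: ants at (1,3),(0,1),(1,1)
  0 5 0 0 0
  0 7 0 1 0
  0 0 0 2 0
  0 0 0 0 0
After step 5: ants at (2,3),(1,1),(0,1)
  0 6 0 0 0
  0 8 0 0 0
  0 0 0 3 0
  0 0 0 0 0
After step 6: ants at (1,3),(0,1),(1,1)
  0 7 0 0 0
  0 9 0 1 0
  0 0 0 2 0
  0 0 0 0 0

0 7 0 0 0
0 9 0 1 0
0 0 0 2 0
0 0 0 0 0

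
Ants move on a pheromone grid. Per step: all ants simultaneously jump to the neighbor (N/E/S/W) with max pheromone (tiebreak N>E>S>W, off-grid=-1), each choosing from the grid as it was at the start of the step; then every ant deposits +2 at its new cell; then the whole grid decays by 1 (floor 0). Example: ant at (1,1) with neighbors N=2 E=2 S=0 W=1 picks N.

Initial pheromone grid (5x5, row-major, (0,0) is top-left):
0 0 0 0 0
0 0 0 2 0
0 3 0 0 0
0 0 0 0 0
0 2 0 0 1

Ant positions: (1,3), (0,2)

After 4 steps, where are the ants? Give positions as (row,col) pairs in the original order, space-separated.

Step 1: ant0:(1,3)->N->(0,3) | ant1:(0,2)->E->(0,3)
  grid max=3 at (0,3)
Step 2: ant0:(0,3)->S->(1,3) | ant1:(0,3)->S->(1,3)
  grid max=4 at (1,3)
Step 3: ant0:(1,3)->N->(0,3) | ant1:(1,3)->N->(0,3)
  grid max=5 at (0,3)
Step 4: ant0:(0,3)->S->(1,3) | ant1:(0,3)->S->(1,3)
  grid max=6 at (1,3)

(1,3) (1,3)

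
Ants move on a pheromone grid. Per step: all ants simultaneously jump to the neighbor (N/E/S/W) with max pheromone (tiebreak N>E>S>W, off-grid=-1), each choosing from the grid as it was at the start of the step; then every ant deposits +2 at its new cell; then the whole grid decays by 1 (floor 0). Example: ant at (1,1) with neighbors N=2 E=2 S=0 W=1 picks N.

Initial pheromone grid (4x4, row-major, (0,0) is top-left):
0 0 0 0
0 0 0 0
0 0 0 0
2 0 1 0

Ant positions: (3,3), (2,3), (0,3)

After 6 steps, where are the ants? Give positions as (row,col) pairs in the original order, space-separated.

Step 1: ant0:(3,3)->W->(3,2) | ant1:(2,3)->N->(1,3) | ant2:(0,3)->S->(1,3)
  grid max=3 at (1,3)
Step 2: ant0:(3,2)->N->(2,2) | ant1:(1,3)->N->(0,3) | ant2:(1,3)->N->(0,3)
  grid max=3 at (0,3)
Step 3: ant0:(2,2)->S->(3,2) | ant1:(0,3)->S->(1,3) | ant2:(0,3)->S->(1,3)
  grid max=5 at (1,3)
Step 4: ant0:(3,2)->N->(2,2) | ant1:(1,3)->N->(0,3) | ant2:(1,3)->N->(0,3)
  grid max=5 at (0,3)
Step 5: ant0:(2,2)->S->(3,2) | ant1:(0,3)->S->(1,3) | ant2:(0,3)->S->(1,3)
  grid max=7 at (1,3)
Step 6: ant0:(3,2)->N->(2,2) | ant1:(1,3)->N->(0,3) | ant2:(1,3)->N->(0,3)
  grid max=7 at (0,3)

(2,2) (0,3) (0,3)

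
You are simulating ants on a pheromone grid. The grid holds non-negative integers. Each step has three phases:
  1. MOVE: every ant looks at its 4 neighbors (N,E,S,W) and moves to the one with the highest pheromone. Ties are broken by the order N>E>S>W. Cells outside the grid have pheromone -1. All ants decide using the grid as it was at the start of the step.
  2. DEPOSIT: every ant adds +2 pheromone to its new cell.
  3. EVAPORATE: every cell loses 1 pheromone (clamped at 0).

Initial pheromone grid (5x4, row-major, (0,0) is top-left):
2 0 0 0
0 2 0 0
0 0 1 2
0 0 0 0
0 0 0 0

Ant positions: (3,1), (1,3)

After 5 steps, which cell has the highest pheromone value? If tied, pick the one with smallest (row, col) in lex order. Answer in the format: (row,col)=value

Step 1: ant0:(3,1)->N->(2,1) | ant1:(1,3)->S->(2,3)
  grid max=3 at (2,3)
Step 2: ant0:(2,1)->N->(1,1) | ant1:(2,3)->N->(1,3)
  grid max=2 at (1,1)
Step 3: ant0:(1,1)->N->(0,1) | ant1:(1,3)->S->(2,3)
  grid max=3 at (2,3)
Step 4: ant0:(0,1)->S->(1,1) | ant1:(2,3)->N->(1,3)
  grid max=2 at (1,1)
Step 5: ant0:(1,1)->N->(0,1) | ant1:(1,3)->S->(2,3)
  grid max=3 at (2,3)
Final grid:
  0 1 0 0
  0 1 0 0
  0 0 0 3
  0 0 0 0
  0 0 0 0
Max pheromone 3 at (2,3)

Answer: (2,3)=3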